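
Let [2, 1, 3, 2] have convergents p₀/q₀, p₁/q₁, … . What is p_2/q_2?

11/4

Using pₖ = aₖpₖ₋₁ + pₖ₋₂, qₖ = aₖqₖ₋₁ + qₖ₋₂ (with p₋₁=1, p₋₂=0, q₋₁=0, q₋₂=1):
  k=0: a=2, p=2, q=1
  k=1: a=1, p=3, q=1
  k=2: a=3, p=11, q=4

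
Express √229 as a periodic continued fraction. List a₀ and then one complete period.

[15; 7, 1, 1, 7, 30]

a₀ = ⌊√229⌋ = 15.
With m₀=0, d₀=1 and mₖ₊₁ = dₖaₖ − mₖ, dₖ₊₁ = (n − mₖ₊₁²)/dₖ, aₖ₊₁ = ⌊(a₀+mₖ₊₁)/dₖ₊₁⌋:
  k=1: m=15, d=4, a=7
  k=2: m=13, d=15, a=1
  k=3: m=2, d=15, a=1
  k=4: m=13, d=4, a=7
  k=5: m=15, d=1, a=30
d=1 and a=2a₀=30 at k=5, so the next step gives (m, d) = (15, 4) again — its k=1 value — and the period has length 5.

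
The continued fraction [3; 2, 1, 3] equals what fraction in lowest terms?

Using pₖ = aₖpₖ₋₁ + pₖ₋₂ and qₖ = aₖqₖ₋₁ + qₖ₋₂:
  k=0: a=3, p=3, q=1
  k=1: a=2, p=7, q=2
  k=2: a=1, p=10, q=3
  k=3: a=3, p=37, q=11

37/11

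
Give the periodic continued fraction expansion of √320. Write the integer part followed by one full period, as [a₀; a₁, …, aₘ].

a₀ = ⌊√320⌋ = 17.
With m₀=0, d₀=1 and mₖ₊₁ = dₖaₖ − mₖ, dₖ₊₁ = (n − mₖ₊₁²)/dₖ, aₖ₊₁ = ⌊(a₀+mₖ₊₁)/dₖ₊₁⌋:
  k=1: m=17, d=31, a=1
  k=2: m=14, d=4, a=7
  k=3: m=14, d=31, a=1
  k=4: m=17, d=1, a=34
d=1 and a=2a₀=34 at k=4, so the next step gives (m, d) = (17, 31) again — its k=1 value — and the period has length 4.

[17; 1, 7, 1, 34]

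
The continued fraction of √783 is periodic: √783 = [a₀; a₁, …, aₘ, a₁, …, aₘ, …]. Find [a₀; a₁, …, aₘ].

[27; 1, 54]

a₀ = ⌊√783⌋ = 27.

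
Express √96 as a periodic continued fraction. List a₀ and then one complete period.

a₀ = ⌊√96⌋ = 9.
With m₀=0, d₀=1 and mₖ₊₁ = dₖaₖ − mₖ, dₖ₊₁ = (n − mₖ₊₁²)/dₖ, aₖ₊₁ = ⌊(a₀+mₖ₊₁)/dₖ₊₁⌋:
  k=1: m=9, d=15, a=1
  k=2: m=6, d=4, a=3
  k=3: m=6, d=15, a=1
  k=4: m=9, d=1, a=18
d=1 and a=2a₀=18 at k=4, so the next step gives (m, d) = (9, 15) again — its k=1 value — and the period has length 4.

[9; 1, 3, 1, 18]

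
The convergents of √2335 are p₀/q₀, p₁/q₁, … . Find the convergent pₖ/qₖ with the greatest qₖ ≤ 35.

1353/28

√2335 = [48; 3, 9, 3, 96, …] (period length 4).
Convergents:
  p_0/q_0 = 48/1
  p_1/q_1 = 145/3
  p_2/q_2 = 1353/28
  p_3/q_3 = 4204/87
q_2 = 28 ≤ 35 < 87 = q_3, so the answer is 1353/28.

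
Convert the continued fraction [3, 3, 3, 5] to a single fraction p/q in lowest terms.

175/53

Using pₖ = aₖpₖ₋₁ + pₖ₋₂ and qₖ = aₖqₖ₋₁ + qₖ₋₂:
  k=0: a=3, p=3, q=1
  k=1: a=3, p=10, q=3
  k=2: a=3, p=33, q=10
  k=3: a=5, p=175, q=53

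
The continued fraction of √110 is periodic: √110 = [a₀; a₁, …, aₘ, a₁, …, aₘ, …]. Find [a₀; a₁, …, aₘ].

[10; 2, 20]

a₀ = ⌊√110⌋ = 10.
With m₀=0, d₀=1 and mₖ₊₁ = dₖaₖ − mₖ, dₖ₊₁ = (n − mₖ₊₁²)/dₖ, aₖ₊₁ = ⌊(a₀+mₖ₊₁)/dₖ₊₁⌋:
  k=1: m=10, d=10, a=2
  k=2: m=10, d=1, a=20
d=1 and a=2a₀=20 at k=2, so the next step gives (m, d) = (10, 10) again — its k=1 value — and the period has length 2.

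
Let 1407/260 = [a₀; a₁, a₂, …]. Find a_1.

1407 = 5·260 + 107   →  a_0 = 5
260 = 2·107 + 46   →  a_1 = 2

2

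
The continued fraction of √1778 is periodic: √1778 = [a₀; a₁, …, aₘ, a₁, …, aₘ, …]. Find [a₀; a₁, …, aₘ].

[42; 6, 84]

a₀ = ⌊√1778⌋ = 42.
With m₀=0, d₀=1 and mₖ₊₁ = dₖaₖ − mₖ, dₖ₊₁ = (n − mₖ₊₁²)/dₖ, aₖ₊₁ = ⌊(a₀+mₖ₊₁)/dₖ₊₁⌋:
  k=1: m=42, d=14, a=6
  k=2: m=42, d=1, a=84
d=1 and a=2a₀=84 at k=2, so the next step gives (m, d) = (42, 14) again — its k=1 value — and the period has length 2.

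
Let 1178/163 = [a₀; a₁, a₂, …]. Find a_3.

1178 = 7·163 + 37   →  a_0 = 7
163 = 4·37 + 15   →  a_1 = 4
37 = 2·15 + 7   →  a_2 = 2
15 = 2·7 + 1   →  a_3 = 2

2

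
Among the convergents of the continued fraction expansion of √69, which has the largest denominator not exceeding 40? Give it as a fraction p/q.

√69 = [8; 3, 3, 1, 4, 1, 3, 3, 16, …] (period length 8).
Convergents:
  p_0/q_0 = 8/1
  p_1/q_1 = 25/3
  p_2/q_2 = 83/10
  p_3/q_3 = 108/13
  p_4/q_4 = 515/62
q_3 = 13 ≤ 40 < 62 = q_4, so the answer is 108/13.

108/13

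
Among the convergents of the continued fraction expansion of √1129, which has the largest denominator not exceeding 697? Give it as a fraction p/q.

22546/671

√1129 = [33; 1, 1, 1, 1, 66, …] (period length 5).
Convergents:
  p_0/q_0 = 33/1
  p_1/q_1 = 34/1
  p_2/q_2 = 67/2
  p_3/q_3 = 101/3
  p_4/q_4 = 168/5
  p_5/q_5 = 11189/333
  p_6/q_6 = 11357/338
  p_7/q_7 = 22546/671
  p_8/q_8 = 33903/1009
q_7 = 671 ≤ 697 < 1009 = q_8, so the answer is 22546/671.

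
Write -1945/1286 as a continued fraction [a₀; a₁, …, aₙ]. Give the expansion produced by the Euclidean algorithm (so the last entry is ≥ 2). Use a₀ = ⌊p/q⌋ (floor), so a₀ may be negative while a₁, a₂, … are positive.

-1945 = -2×1286 + 627
1286 = 2×627 + 32
627 = 19×32 + 19
32 = 1×19 + 13
19 = 1×13 + 6
13 = 2×6 + 1
6 = 6×1 + 0  (stop)
So -1945/1286 = [-2; 2, 19, 1, 1, 2, 6].

[-2; 2, 19, 1, 1, 2, 6]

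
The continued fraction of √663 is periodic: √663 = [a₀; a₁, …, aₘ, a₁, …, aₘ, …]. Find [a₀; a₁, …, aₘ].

[25; 1, 2, 1, 50]

a₀ = ⌊√663⌋ = 25.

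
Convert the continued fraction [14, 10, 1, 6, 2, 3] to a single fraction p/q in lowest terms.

7962/565

Fold from the inside: start with 3/1.
  2 + 1/3 = 7/3
  6 + 3/7 = 45/7
  1 + 7/45 = 52/45
  10 + 45/52 = 565/52
  14 + 52/565 = 7962/565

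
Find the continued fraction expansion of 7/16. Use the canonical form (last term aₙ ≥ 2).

7 = 0·16 + 7
16 = 2·7 + 2
7 = 3·2 + 1
2 = 2·1 + 0  (stop)
So 7/16 = [0; 2, 3, 2].

[0; 2, 3, 2]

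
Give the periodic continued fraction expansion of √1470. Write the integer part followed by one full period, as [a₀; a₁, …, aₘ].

a₀ = ⌊√1470⌋ = 38.
With m₀=0, d₀=1 and mₖ₊₁ = dₖaₖ − mₖ, dₖ₊₁ = (n − mₖ₊₁²)/dₖ, aₖ₊₁ = ⌊(a₀+mₖ₊₁)/dₖ₊₁⌋:
  k=1: m=38, d=26, a=2
  k=2: m=14, d=49, a=1
  k=3: m=35, d=5, a=14
  k=4: m=35, d=49, a=1
  k=5: m=14, d=26, a=2
  k=6: m=38, d=1, a=76
d=1 and a=2a₀=76 at k=6, so the next step gives (m, d) = (38, 26) again — its k=1 value — and the period has length 6.

[38; 2, 1, 14, 1, 2, 76]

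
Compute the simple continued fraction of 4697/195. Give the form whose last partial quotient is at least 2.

[24; 11, 2, 8]

4697 = 24×195 + 17
195 = 11×17 + 8
17 = 2×8 + 1
8 = 8×1 + 0  (stop)
So 4697/195 = [24; 11, 2, 8].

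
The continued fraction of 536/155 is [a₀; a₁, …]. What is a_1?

536 = 3·155 + 71   →  a_0 = 3
155 = 2·71 + 13   →  a_1 = 2

2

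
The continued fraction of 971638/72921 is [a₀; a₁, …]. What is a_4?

2

971638 = 13·72921 + 23665   →  a_0 = 13
72921 = 3·23665 + 1926   →  a_1 = 3
23665 = 12·1926 + 553   →  a_2 = 12
1926 = 3·553 + 267   →  a_3 = 3
553 = 2·267 + 19   →  a_4 = 2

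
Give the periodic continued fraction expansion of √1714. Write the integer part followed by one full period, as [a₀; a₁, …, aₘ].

[41; 2, 2, 82]

a₀ = ⌊√1714⌋ = 41.
With m₀=0, d₀=1 and mₖ₊₁ = dₖaₖ − mₖ, dₖ₊₁ = (n − mₖ₊₁²)/dₖ, aₖ₊₁ = ⌊(a₀+mₖ₊₁)/dₖ₊₁⌋:
  k=1: m=41, d=33, a=2
  k=2: m=25, d=33, a=2
  k=3: m=41, d=1, a=82
d=1 and a=2a₀=82 at k=3, so the next step gives (m, d) = (41, 33) again — its k=1 value — and the period has length 3.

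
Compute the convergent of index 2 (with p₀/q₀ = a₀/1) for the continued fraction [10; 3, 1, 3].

41/4

Using pₖ = aₖpₖ₋₁ + pₖ₋₂, qₖ = aₖqₖ₋₁ + qₖ₋₂ (with p₋₁=1, p₋₂=0, q₋₁=0, q₋₂=1):
  k=0: a=10, p=10, q=1
  k=1: a=3, p=31, q=3
  k=2: a=1, p=41, q=4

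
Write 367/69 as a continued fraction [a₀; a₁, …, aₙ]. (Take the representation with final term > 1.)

367 = 5*69 + 22
69 = 3*22 + 3
22 = 7*3 + 1
3 = 3*1 + 0  (stop)
So 367/69 = [5; 3, 7, 3].

[5; 3, 7, 3]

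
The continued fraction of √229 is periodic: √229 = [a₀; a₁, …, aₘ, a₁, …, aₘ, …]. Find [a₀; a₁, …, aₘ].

[15; 7, 1, 1, 7, 30]

a₀ = ⌊√229⌋ = 15.
With m₀=0, d₀=1 and mₖ₊₁ = dₖaₖ − mₖ, dₖ₊₁ = (n − mₖ₊₁²)/dₖ, aₖ₊₁ = ⌊(a₀+mₖ₊₁)/dₖ₊₁⌋:
  k=1: m=15, d=4, a=7
  k=2: m=13, d=15, a=1
  k=3: m=2, d=15, a=1
  k=4: m=13, d=4, a=7
  k=5: m=15, d=1, a=30
d=1 and a=2a₀=30 at k=5, so the next step gives (m, d) = (15, 4) again — its k=1 value — and the period has length 5.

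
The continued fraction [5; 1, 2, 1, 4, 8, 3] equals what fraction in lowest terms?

Fold from the inside: start with 3/1.
  8 + 1/3 = 25/3
  4 + 3/25 = 103/25
  1 + 25/103 = 128/103
  2 + 103/128 = 359/128
  1 + 128/359 = 487/359
  5 + 359/487 = 2794/487

2794/487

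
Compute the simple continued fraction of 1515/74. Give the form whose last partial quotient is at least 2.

[20; 2, 8, 1, 3]

1515 = 20×74 + 35
74 = 2×35 + 4
35 = 8×4 + 3
4 = 1×3 + 1
3 = 3×1 + 0  (stop)
So 1515/74 = [20; 2, 8, 1, 3].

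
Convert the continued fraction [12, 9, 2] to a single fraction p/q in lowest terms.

Fold from the inside: start with 2/1.
  9 + 1/2 = 19/2
  12 + 2/19 = 230/19

230/19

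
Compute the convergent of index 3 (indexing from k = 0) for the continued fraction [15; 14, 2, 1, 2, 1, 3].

648/43

Using pₖ = aₖpₖ₋₁ + pₖ₋₂, qₖ = aₖqₖ₋₁ + qₖ₋₂ (with p₋₁=1, p₋₂=0, q₋₁=0, q₋₂=1):
  k=0: a=15, p=15, q=1
  k=1: a=14, p=211, q=14
  k=2: a=2, p=437, q=29
  k=3: a=1, p=648, q=43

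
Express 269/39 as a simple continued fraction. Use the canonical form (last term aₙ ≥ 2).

[6; 1, 8, 1, 3]

269 = 6*39 + 35
39 = 1*35 + 4
35 = 8*4 + 3
4 = 1*3 + 1
3 = 3*1 + 0  (stop)
So 269/39 = [6; 1, 8, 1, 3].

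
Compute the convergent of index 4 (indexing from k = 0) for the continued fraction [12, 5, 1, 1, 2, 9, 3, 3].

341/28

Using pₖ = aₖpₖ₋₁ + pₖ₋₂, qₖ = aₖqₖ₋₁ + qₖ₋₂ (with p₋₁=1, p₋₂=0, q₋₁=0, q₋₂=1):
  k=0: a=12, p=12, q=1
  k=1: a=5, p=61, q=5
  k=2: a=1, p=73, q=6
  k=3: a=1, p=134, q=11
  k=4: a=2, p=341, q=28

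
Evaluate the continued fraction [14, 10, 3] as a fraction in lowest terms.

Using pₖ = aₖpₖ₋₁ + pₖ₋₂ and qₖ = aₖqₖ₋₁ + qₖ₋₂:
  k=0: a=14, p=14, q=1
  k=1: a=10, p=141, q=10
  k=2: a=3, p=437, q=31

437/31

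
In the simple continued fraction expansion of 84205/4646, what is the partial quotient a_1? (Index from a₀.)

84205 = 18·4646 + 577   →  a_0 = 18
4646 = 8·577 + 30   →  a_1 = 8

8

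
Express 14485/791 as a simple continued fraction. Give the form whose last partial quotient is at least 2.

14485 = 18×791 + 247
791 = 3×247 + 50
247 = 4×50 + 47
50 = 1×47 + 3
47 = 15×3 + 2
3 = 1×2 + 1
2 = 2×1 + 0  (stop)
So 14485/791 = [18; 3, 4, 1, 15, 1, 2].

[18; 3, 4, 1, 15, 1, 2]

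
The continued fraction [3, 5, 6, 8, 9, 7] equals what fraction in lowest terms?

52405/16409

Fold from the inside: start with 7/1.
  9 + 1/7 = 64/7
  8 + 7/64 = 519/64
  6 + 64/519 = 3178/519
  5 + 519/3178 = 16409/3178
  3 + 3178/16409 = 52405/16409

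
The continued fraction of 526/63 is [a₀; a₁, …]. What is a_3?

526 = 8·63 + 22   →  a_0 = 8
63 = 2·22 + 19   →  a_1 = 2
22 = 1·19 + 3   →  a_2 = 1
19 = 6·3 + 1   →  a_3 = 6

6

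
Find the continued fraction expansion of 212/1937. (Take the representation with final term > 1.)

[0; 9, 7, 3, 4, 2]

212 = 0·1937 + 212
1937 = 9·212 + 29
212 = 7·29 + 9
29 = 3·9 + 2
9 = 4·2 + 1
2 = 2·1 + 0  (stop)
So 212/1937 = [0; 9, 7, 3, 4, 2].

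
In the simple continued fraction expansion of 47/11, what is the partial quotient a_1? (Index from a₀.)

3

47 = 4·11 + 3   →  a_0 = 4
11 = 3·3 + 2   →  a_1 = 3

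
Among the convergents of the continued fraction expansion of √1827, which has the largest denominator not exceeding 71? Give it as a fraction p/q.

1667/39

√1827 = [42; 1, 2, 1, 8, 1, 2, 1, 84, …] (period length 8).
Convergents:
  p_0/q_0 = 42/1
  p_1/q_1 = 43/1
  p_2/q_2 = 128/3
  p_3/q_3 = 171/4
  p_4/q_4 = 1496/35
  p_5/q_5 = 1667/39
  p_6/q_6 = 4830/113
q_5 = 39 ≤ 71 < 113 = q_6, so the answer is 1667/39.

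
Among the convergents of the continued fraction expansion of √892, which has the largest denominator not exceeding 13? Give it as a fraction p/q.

√892 = [29; 1, 6, 2, 14, 2, 6, 1, 58, …] (period length 8).
Convergents:
  p_0/q_0 = 29/1
  p_1/q_1 = 30/1
  p_2/q_2 = 209/7
  p_3/q_3 = 448/15
q_2 = 7 ≤ 13 < 15 = q_3, so the answer is 209/7.

209/7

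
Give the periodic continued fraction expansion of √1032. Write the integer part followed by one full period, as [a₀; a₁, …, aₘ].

a₀ = ⌊√1032⌋ = 32.
With m₀=0, d₀=1 and mₖ₊₁ = dₖaₖ − mₖ, dₖ₊₁ = (n − mₖ₊₁²)/dₖ, aₖ₊₁ = ⌊(a₀+mₖ₊₁)/dₖ₊₁⌋:
  k=1: m=32, d=8, a=8
  k=2: m=32, d=1, a=64
d=1 and a=2a₀=64 at k=2, so the next step gives (m, d) = (32, 8) again — its k=1 value — and the period has length 2.

[32; 8, 64]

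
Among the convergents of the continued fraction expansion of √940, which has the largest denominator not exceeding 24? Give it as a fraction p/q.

92/3

√940 = [30; 1, 1, 1, 14, 1, 1, 1, 60, …] (period length 8).
Convergents:
  p_0/q_0 = 30/1
  p_1/q_1 = 31/1
  p_2/q_2 = 61/2
  p_3/q_3 = 92/3
  p_4/q_4 = 1349/44
q_3 = 3 ≤ 24 < 44 = q_4, so the answer is 92/3.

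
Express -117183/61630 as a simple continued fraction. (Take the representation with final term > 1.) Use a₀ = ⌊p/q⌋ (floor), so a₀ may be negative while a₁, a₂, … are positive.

-117183 = -2*61630 + 6077
61630 = 10*6077 + 860
6077 = 7*860 + 57
860 = 15*57 + 5
57 = 11*5 + 2
5 = 2*2 + 1
2 = 2*1 + 0  (stop)
So -117183/61630 = [-2; 10, 7, 15, 11, 2, 2].

[-2; 10, 7, 15, 11, 2, 2]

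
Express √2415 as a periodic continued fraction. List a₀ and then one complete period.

a₀ = ⌊√2415⌋ = 49.
With m₀=0, d₀=1 and mₖ₊₁ = dₖaₖ − mₖ, dₖ₊₁ = (n − mₖ₊₁²)/dₖ, aₖ₊₁ = ⌊(a₀+mₖ₊₁)/dₖ₊₁⌋:
  k=1: m=49, d=14, a=7
  k=2: m=49, d=1, a=98
d=1 and a=2a₀=98 at k=2, so the next step gives (m, d) = (49, 14) again — its k=1 value — and the period has length 2.

[49; 7, 98]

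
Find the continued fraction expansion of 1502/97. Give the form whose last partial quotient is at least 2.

[15; 2, 15, 1, 2]

1502 = 15×97 + 47
97 = 2×47 + 3
47 = 15×3 + 2
3 = 1×2 + 1
2 = 2×1 + 0  (stop)
So 1502/97 = [15; 2, 15, 1, 2].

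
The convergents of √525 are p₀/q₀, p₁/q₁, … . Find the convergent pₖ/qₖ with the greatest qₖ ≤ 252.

√525 = [22; 1, 10, 2, 10, 1, 44, …] (period length 6).
Convergents:
  p_0/q_0 = 22/1
  p_1/q_1 = 23/1
  p_2/q_2 = 252/11
  p_3/q_3 = 527/23
  p_4/q_4 = 5522/241
  p_5/q_5 = 6049/264
q_4 = 241 ≤ 252 < 264 = q_5, so the answer is 5522/241.

5522/241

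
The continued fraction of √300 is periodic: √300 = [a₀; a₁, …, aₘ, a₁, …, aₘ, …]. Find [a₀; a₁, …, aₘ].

a₀ = ⌊√300⌋ = 17.
With m₀=0, d₀=1 and mₖ₊₁ = dₖaₖ − mₖ, dₖ₊₁ = (n − mₖ₊₁²)/dₖ, aₖ₊₁ = ⌊(a₀+mₖ₊₁)/dₖ₊₁⌋:
  k=1: m=17, d=11, a=3
  k=2: m=16, d=4, a=8
  k=3: m=16, d=11, a=3
  k=4: m=17, d=1, a=34
d=1 and a=2a₀=34 at k=4, so the next step gives (m, d) = (17, 11) again — its k=1 value — and the period has length 4.

[17; 3, 8, 3, 34]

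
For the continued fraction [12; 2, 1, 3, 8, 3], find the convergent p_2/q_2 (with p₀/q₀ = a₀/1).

37/3

Using pₖ = aₖpₖ₋₁ + pₖ₋₂, qₖ = aₖqₖ₋₁ + qₖ₋₂ (with p₋₁=1, p₋₂=0, q₋₁=0, q₋₂=1):
  k=0: a=12, p=12, q=1
  k=1: a=2, p=25, q=2
  k=2: a=1, p=37, q=3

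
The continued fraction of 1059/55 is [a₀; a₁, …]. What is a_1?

1059 = 19·55 + 14   →  a_0 = 19
55 = 3·14 + 13   →  a_1 = 3

3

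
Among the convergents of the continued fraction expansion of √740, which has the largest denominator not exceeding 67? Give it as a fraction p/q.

1741/64

√740 = [27; 4, 1, 12, 1, 4, 54, …] (period length 6).
Convergents:
  p_0/q_0 = 27/1
  p_1/q_1 = 109/4
  p_2/q_2 = 136/5
  p_3/q_3 = 1741/64
  p_4/q_4 = 1877/69
q_3 = 64 ≤ 67 < 69 = q_4, so the answer is 1741/64.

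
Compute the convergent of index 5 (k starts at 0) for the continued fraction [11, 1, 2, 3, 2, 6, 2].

1731/148

Using pₖ = aₖpₖ₋₁ + pₖ₋₂, qₖ = aₖqₖ₋₁ + qₖ₋₂ (with p₋₁=1, p₋₂=0, q₋₁=0, q₋₂=1):
  k=0: a=11, p=11, q=1
  k=1: a=1, p=12, q=1
  k=2: a=2, p=35, q=3
  k=3: a=3, p=117, q=10
  k=4: a=2, p=269, q=23
  k=5: a=6, p=1731, q=148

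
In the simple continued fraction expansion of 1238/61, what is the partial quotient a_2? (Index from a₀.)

1238 = 20·61 + 18   →  a_0 = 20
61 = 3·18 + 7   →  a_1 = 3
18 = 2·7 + 4   →  a_2 = 2

2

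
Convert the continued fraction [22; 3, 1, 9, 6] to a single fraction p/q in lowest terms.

Using pₖ = aₖpₖ₋₁ + pₖ₋₂ and qₖ = aₖqₖ₋₁ + qₖ₋₂:
  k=0: a=22, p=22, q=1
  k=1: a=3, p=67, q=3
  k=2: a=1, p=89, q=4
  k=3: a=9, p=868, q=39
  k=4: a=6, p=5297, q=238

5297/238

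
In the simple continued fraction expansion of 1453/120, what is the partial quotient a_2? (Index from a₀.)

1453 = 12·120 + 13   →  a_0 = 12
120 = 9·13 + 3   →  a_1 = 9
13 = 4·3 + 1   →  a_2 = 4

4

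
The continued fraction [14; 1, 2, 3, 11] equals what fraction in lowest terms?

1661/113

Using pₖ = aₖpₖ₋₁ + pₖ₋₂ and qₖ = aₖqₖ₋₁ + qₖ₋₂:
  k=0: a=14, p=14, q=1
  k=1: a=1, p=15, q=1
  k=2: a=2, p=44, q=3
  k=3: a=3, p=147, q=10
  k=4: a=11, p=1661, q=113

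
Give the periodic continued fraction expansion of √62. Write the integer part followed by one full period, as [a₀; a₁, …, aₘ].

a₀ = ⌊√62⌋ = 7.
With m₀=0, d₀=1 and mₖ₊₁ = dₖaₖ − mₖ, dₖ₊₁ = (n − mₖ₊₁²)/dₖ, aₖ₊₁ = ⌊(a₀+mₖ₊₁)/dₖ₊₁⌋:
  k=1: m=7, d=13, a=1
  k=2: m=6, d=2, a=6
  k=3: m=6, d=13, a=1
  k=4: m=7, d=1, a=14
d=1 and a=2a₀=14 at k=4, so the next step gives (m, d) = (7, 13) again — its k=1 value — and the period has length 4.

[7; 1, 6, 1, 14]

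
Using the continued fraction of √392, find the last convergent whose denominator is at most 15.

99/5

√392 = [19; 1, 3, 1, 38, …] (period length 4).
Convergents:
  p_0/q_0 = 19/1
  p_1/q_1 = 20/1
  p_2/q_2 = 79/4
  p_3/q_3 = 99/5
  p_4/q_4 = 3841/194
q_3 = 5 ≤ 15 < 194 = q_4, so the answer is 99/5.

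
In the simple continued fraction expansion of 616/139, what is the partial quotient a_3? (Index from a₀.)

616 = 4·139 + 60   →  a_0 = 4
139 = 2·60 + 19   →  a_1 = 2
60 = 3·19 + 3   →  a_2 = 3
19 = 6·3 + 1   →  a_3 = 6

6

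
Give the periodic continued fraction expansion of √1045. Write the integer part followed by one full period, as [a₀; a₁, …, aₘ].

[32; 3, 15, 1, 4, 1, 15, 3, 64]

a₀ = ⌊√1045⌋ = 32.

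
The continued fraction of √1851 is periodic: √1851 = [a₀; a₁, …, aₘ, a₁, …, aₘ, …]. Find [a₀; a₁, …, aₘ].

a₀ = ⌊√1851⌋ = 43.
With m₀=0, d₀=1 and mₖ₊₁ = dₖaₖ − mₖ, dₖ₊₁ = (n − mₖ₊₁²)/dₖ, aₖ₊₁ = ⌊(a₀+mₖ₊₁)/dₖ₊₁⌋:
  k=1: m=43, d=2, a=43
  k=2: m=43, d=1, a=86
d=1 and a=2a₀=86 at k=2, so the next step gives (m, d) = (43, 2) again — its k=1 value — and the period has length 2.

[43; 43, 86]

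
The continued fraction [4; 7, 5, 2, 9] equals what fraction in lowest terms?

Using pₖ = aₖpₖ₋₁ + pₖ₋₂ and qₖ = aₖqₖ₋₁ + qₖ₋₂:
  k=0: a=4, p=4, q=1
  k=1: a=7, p=29, q=7
  k=2: a=5, p=149, q=36
  k=3: a=2, p=327, q=79
  k=4: a=9, p=3092, q=747

3092/747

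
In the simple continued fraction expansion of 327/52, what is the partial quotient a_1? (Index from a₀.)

3

327 = 6·52 + 15   →  a_0 = 6
52 = 3·15 + 7   →  a_1 = 3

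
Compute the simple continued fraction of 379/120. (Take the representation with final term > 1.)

379 = 3*120 + 19
120 = 6*19 + 6
19 = 3*6 + 1
6 = 6*1 + 0  (stop)
So 379/120 = [3; 6, 3, 6].

[3; 6, 3, 6]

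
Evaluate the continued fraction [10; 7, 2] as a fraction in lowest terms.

Using pₖ = aₖpₖ₋₁ + pₖ₋₂ and qₖ = aₖqₖ₋₁ + qₖ₋₂:
  k=0: a=10, p=10, q=1
  k=1: a=7, p=71, q=7
  k=2: a=2, p=152, q=15

152/15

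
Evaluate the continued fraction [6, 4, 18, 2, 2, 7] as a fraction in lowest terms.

17247/2761

Fold from the inside: start with 7/1.
  2 + 1/7 = 15/7
  2 + 7/15 = 37/15
  18 + 15/37 = 681/37
  4 + 37/681 = 2761/681
  6 + 681/2761 = 17247/2761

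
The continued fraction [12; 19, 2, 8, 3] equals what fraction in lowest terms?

Using pₖ = aₖpₖ₋₁ + pₖ₋₂ and qₖ = aₖqₖ₋₁ + qₖ₋₂:
  k=0: a=12, p=12, q=1
  k=1: a=19, p=229, q=19
  k=2: a=2, p=470, q=39
  k=3: a=8, p=3989, q=331
  k=4: a=3, p=12437, q=1032

12437/1032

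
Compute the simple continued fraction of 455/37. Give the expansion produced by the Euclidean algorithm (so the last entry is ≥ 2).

455 = 12*37 + 11
37 = 3*11 + 4
11 = 2*4 + 3
4 = 1*3 + 1
3 = 3*1 + 0  (stop)
So 455/37 = [12; 3, 2, 1, 3].

[12; 3, 2, 1, 3]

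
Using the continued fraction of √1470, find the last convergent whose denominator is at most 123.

√1470 = [38; 2, 1, 14, 1, 2, 76, …] (period length 6).
Convergents:
  p_0/q_0 = 38/1
  p_1/q_1 = 77/2
  p_2/q_2 = 115/3
  p_3/q_3 = 1687/44
  p_4/q_4 = 1802/47
  p_5/q_5 = 5291/138
q_4 = 47 ≤ 123 < 138 = q_5, so the answer is 1802/47.

1802/47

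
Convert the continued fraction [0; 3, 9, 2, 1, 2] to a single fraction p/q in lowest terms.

75/233

Fold from the inside: start with 2/1.
  1 + 1/2 = 3/2
  2 + 2/3 = 8/3
  9 + 3/8 = 75/8
  3 + 8/75 = 233/75
  0 + 75/233 = 75/233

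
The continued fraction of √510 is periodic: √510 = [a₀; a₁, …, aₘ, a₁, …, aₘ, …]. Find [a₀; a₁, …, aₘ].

a₀ = ⌊√510⌋ = 22.
With m₀=0, d₀=1 and mₖ₊₁ = dₖaₖ − mₖ, dₖ₊₁ = (n − mₖ₊₁²)/dₖ, aₖ₊₁ = ⌊(a₀+mₖ₊₁)/dₖ₊₁⌋:
  k=1: m=22, d=26, a=1
  k=2: m=4, d=19, a=1
  k=3: m=15, d=15, a=2
  k=4: m=15, d=19, a=1
  k=5: m=4, d=26, a=1
  k=6: m=22, d=1, a=44
d=1 and a=2a₀=44 at k=6, so the next step gives (m, d) = (22, 26) again — its k=1 value — and the period has length 6.

[22; 1, 1, 2, 1, 1, 44]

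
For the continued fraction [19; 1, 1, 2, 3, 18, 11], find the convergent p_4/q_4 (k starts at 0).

Using pₖ = aₖpₖ₋₁ + pₖ₋₂, qₖ = aₖqₖ₋₁ + qₖ₋₂ (with p₋₁=1, p₋₂=0, q₋₁=0, q₋₂=1):
  k=0: a=19, p=19, q=1
  k=1: a=1, p=20, q=1
  k=2: a=1, p=39, q=2
  k=3: a=2, p=98, q=5
  k=4: a=3, p=333, q=17

333/17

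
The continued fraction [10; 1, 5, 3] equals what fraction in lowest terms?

Fold from the inside: start with 3/1.
  5 + 1/3 = 16/3
  1 + 3/16 = 19/16
  10 + 16/19 = 206/19

206/19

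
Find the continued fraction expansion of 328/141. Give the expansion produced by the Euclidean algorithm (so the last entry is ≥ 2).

[2; 3, 15, 3]

328 = 2·141 + 46
141 = 3·46 + 3
46 = 15·3 + 1
3 = 3·1 + 0  (stop)
So 328/141 = [2; 3, 15, 3].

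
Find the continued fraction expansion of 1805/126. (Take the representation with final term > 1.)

[14; 3, 13, 1, 2]

1805 = 14×126 + 41
126 = 3×41 + 3
41 = 13×3 + 2
3 = 1×2 + 1
2 = 2×1 + 0  (stop)
So 1805/126 = [14; 3, 13, 1, 2].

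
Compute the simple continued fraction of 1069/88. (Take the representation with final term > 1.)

1069 = 12×88 + 13
88 = 6×13 + 10
13 = 1×10 + 3
10 = 3×3 + 1
3 = 3×1 + 0  (stop)
So 1069/88 = [12; 6, 1, 3, 3].

[12; 6, 1, 3, 3]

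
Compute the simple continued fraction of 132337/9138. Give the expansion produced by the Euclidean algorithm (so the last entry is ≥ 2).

132337 = 14*9138 + 4405
9138 = 2*4405 + 328
4405 = 13*328 + 141
328 = 2*141 + 46
141 = 3*46 + 3
46 = 15*3 + 1
3 = 3*1 + 0  (stop)
So 132337/9138 = [14; 2, 13, 2, 3, 15, 3].

[14; 2, 13, 2, 3, 15, 3]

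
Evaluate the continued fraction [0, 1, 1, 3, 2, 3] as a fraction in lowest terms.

Using pₖ = aₖpₖ₋₁ + pₖ₋₂ and qₖ = aₖqₖ₋₁ + qₖ₋₂:
  k=0: a=0, p=0, q=1
  k=1: a=1, p=1, q=1
  k=2: a=1, p=1, q=2
  k=3: a=3, p=4, q=7
  k=4: a=2, p=9, q=16
  k=5: a=3, p=31, q=55

31/55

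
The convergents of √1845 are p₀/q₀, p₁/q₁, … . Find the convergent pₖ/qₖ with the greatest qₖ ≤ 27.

√1845 = [42; 1, 20, 2, 20, 1, 84, …] (period length 6).
Convergents:
  p_0/q_0 = 42/1
  p_1/q_1 = 43/1
  p_2/q_2 = 902/21
  p_3/q_3 = 1847/43
q_2 = 21 ≤ 27 < 43 = q_3, so the answer is 902/21.

902/21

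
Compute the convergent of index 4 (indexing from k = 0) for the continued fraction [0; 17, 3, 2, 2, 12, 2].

Using pₖ = aₖpₖ₋₁ + pₖ₋₂, qₖ = aₖqₖ₋₁ + qₖ₋₂ (with p₋₁=1, p₋₂=0, q₋₁=0, q₋₂=1):
  k=0: a=0, p=0, q=1
  k=1: a=17, p=1, q=17
  k=2: a=3, p=3, q=52
  k=3: a=2, p=7, q=121
  k=4: a=2, p=17, q=294

17/294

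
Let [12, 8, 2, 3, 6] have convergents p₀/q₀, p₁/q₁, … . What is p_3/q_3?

715/59

Using pₖ = aₖpₖ₋₁ + pₖ₋₂, qₖ = aₖqₖ₋₁ + qₖ₋₂ (with p₋₁=1, p₋₂=0, q₋₁=0, q₋₂=1):
  k=0: a=12, p=12, q=1
  k=1: a=8, p=97, q=8
  k=2: a=2, p=206, q=17
  k=3: a=3, p=715, q=59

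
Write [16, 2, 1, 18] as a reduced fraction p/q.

Using pₖ = aₖpₖ₋₁ + pₖ₋₂ and qₖ = aₖqₖ₋₁ + qₖ₋₂:
  k=0: a=16, p=16, q=1
  k=1: a=2, p=33, q=2
  k=2: a=1, p=49, q=3
  k=3: a=18, p=915, q=56

915/56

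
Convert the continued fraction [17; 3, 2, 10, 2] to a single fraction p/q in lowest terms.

2645/153

Fold from the inside: start with 2/1.
  10 + 1/2 = 21/2
  2 + 2/21 = 44/21
  3 + 21/44 = 153/44
  17 + 44/153 = 2645/153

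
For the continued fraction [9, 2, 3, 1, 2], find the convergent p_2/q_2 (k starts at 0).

66/7

Using pₖ = aₖpₖ₋₁ + pₖ₋₂, qₖ = aₖqₖ₋₁ + qₖ₋₂ (with p₋₁=1, p₋₂=0, q₋₁=0, q₋₂=1):
  k=0: a=9, p=9, q=1
  k=1: a=2, p=19, q=2
  k=2: a=3, p=66, q=7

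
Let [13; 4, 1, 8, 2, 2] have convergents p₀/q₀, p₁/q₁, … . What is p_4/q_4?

1228/93

Using pₖ = aₖpₖ₋₁ + pₖ₋₂, qₖ = aₖqₖ₋₁ + qₖ₋₂ (with p₋₁=1, p₋₂=0, q₋₁=0, q₋₂=1):
  k=0: a=13, p=13, q=1
  k=1: a=4, p=53, q=4
  k=2: a=1, p=66, q=5
  k=3: a=8, p=581, q=44
  k=4: a=2, p=1228, q=93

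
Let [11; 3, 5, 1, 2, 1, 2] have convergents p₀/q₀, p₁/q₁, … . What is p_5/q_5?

826/73

Using pₖ = aₖpₖ₋₁ + pₖ₋₂, qₖ = aₖqₖ₋₁ + qₖ₋₂ (with p₋₁=1, p₋₂=0, q₋₁=0, q₋₂=1):
  k=0: a=11, p=11, q=1
  k=1: a=3, p=34, q=3
  k=2: a=5, p=181, q=16
  k=3: a=1, p=215, q=19
  k=4: a=2, p=611, q=54
  k=5: a=1, p=826, q=73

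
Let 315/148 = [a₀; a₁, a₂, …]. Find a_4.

1

315 = 2·148 + 19   →  a_0 = 2
148 = 7·19 + 15   →  a_1 = 7
19 = 1·15 + 4   →  a_2 = 1
15 = 3·4 + 3   →  a_3 = 3
4 = 1·3 + 1   →  a_4 = 1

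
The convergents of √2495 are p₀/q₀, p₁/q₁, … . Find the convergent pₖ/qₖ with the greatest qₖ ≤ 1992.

√2495 = [49; 1, 18, 1, 98, …] (period length 4).
Convergents:
  p_0/q_0 = 49/1
  p_1/q_1 = 50/1
  p_2/q_2 = 949/19
  p_3/q_3 = 999/20
  p_4/q_4 = 98851/1979
  p_5/q_5 = 99850/1999
q_4 = 1979 ≤ 1992 < 1999 = q_5, so the answer is 98851/1979.

98851/1979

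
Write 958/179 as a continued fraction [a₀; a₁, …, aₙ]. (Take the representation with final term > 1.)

958 = 5×179 + 63
179 = 2×63 + 53
63 = 1×53 + 10
53 = 5×10 + 3
10 = 3×3 + 1
3 = 3×1 + 0  (stop)
So 958/179 = [5; 2, 1, 5, 3, 3].

[5; 2, 1, 5, 3, 3]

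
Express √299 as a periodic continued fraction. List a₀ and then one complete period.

[17; 3, 2, 3, 34]

a₀ = ⌊√299⌋ = 17.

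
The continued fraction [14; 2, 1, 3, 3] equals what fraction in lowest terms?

Using pₖ = aₖpₖ₋₁ + pₖ₋₂ and qₖ = aₖqₖ₋₁ + qₖ₋₂:
  k=0: a=14, p=14, q=1
  k=1: a=2, p=29, q=2
  k=2: a=1, p=43, q=3
  k=3: a=3, p=158, q=11
  k=4: a=3, p=517, q=36

517/36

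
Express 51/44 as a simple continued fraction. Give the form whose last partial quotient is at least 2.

[1; 6, 3, 2]

51 = 1×44 + 7
44 = 6×7 + 2
7 = 3×2 + 1
2 = 2×1 + 0  (stop)
So 51/44 = [1; 6, 3, 2].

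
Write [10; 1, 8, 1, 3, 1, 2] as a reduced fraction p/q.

1493/137

Fold from the inside: start with 2/1.
  1 + 1/2 = 3/2
  3 + 2/3 = 11/3
  1 + 3/11 = 14/11
  8 + 11/14 = 123/14
  1 + 14/123 = 137/123
  10 + 123/137 = 1493/137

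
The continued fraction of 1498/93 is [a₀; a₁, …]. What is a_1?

1498 = 16·93 + 10   →  a_0 = 16
93 = 9·10 + 3   →  a_1 = 9

9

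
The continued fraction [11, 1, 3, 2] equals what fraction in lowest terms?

Fold from the inside: start with 2/1.
  3 + 1/2 = 7/2
  1 + 2/7 = 9/7
  11 + 7/9 = 106/9

106/9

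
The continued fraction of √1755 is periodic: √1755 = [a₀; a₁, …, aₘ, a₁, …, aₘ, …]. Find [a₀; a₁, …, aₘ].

[41; 1, 8, 3, 8, 1, 82]

a₀ = ⌊√1755⌋ = 41.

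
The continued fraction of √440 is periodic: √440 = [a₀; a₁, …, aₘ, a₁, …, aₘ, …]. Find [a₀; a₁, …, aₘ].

a₀ = ⌊√440⌋ = 20.
With m₀=0, d₀=1 and mₖ₊₁ = dₖaₖ − mₖ, dₖ₊₁ = (n − mₖ₊₁²)/dₖ, aₖ₊₁ = ⌊(a₀+mₖ₊₁)/dₖ₊₁⌋:
  k=1: m=20, d=40, a=1
  k=2: m=20, d=1, a=40
d=1 and a=2a₀=40 at k=2, so the next step gives (m, d) = (20, 40) again — its k=1 value — and the period has length 2.

[20; 1, 40]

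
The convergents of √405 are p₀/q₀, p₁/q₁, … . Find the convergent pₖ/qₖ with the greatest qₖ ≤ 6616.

51841/2576

√405 = [20; 8, 40, …] (period length 2).
Convergents:
  p_0/q_0 = 20/1
  p_1/q_1 = 161/8
  p_2/q_2 = 6460/321
  p_3/q_3 = 51841/2576
  p_4/q_4 = 2080100/103361
q_3 = 2576 ≤ 6616 < 103361 = q_4, so the answer is 51841/2576.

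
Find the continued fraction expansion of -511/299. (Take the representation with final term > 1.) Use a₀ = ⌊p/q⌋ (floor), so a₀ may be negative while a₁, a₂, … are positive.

-511 = -2×299 + 87
299 = 3×87 + 38
87 = 2×38 + 11
38 = 3×11 + 5
11 = 2×5 + 1
5 = 5×1 + 0  (stop)
So -511/299 = [-2; 3, 2, 3, 2, 5].

[-2; 3, 2, 3, 2, 5]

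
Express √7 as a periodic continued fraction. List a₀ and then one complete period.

a₀ = ⌊√7⌋ = 2.
With m₀=0, d₀=1 and mₖ₊₁ = dₖaₖ − mₖ, dₖ₊₁ = (n − mₖ₊₁²)/dₖ, aₖ₊₁ = ⌊(a₀+mₖ₊₁)/dₖ₊₁⌋:
  k=1: m=2, d=3, a=1
  k=2: m=1, d=2, a=1
  k=3: m=1, d=3, a=1
  k=4: m=2, d=1, a=4
d=1 and a=2a₀=4 at k=4, so the next step gives (m, d) = (2, 3) again — its k=1 value — and the period has length 4.

[2; 1, 1, 1, 4]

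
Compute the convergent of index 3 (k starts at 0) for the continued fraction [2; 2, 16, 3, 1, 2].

251/101

Using pₖ = aₖpₖ₋₁ + pₖ₋₂, qₖ = aₖqₖ₋₁ + qₖ₋₂ (with p₋₁=1, p₋₂=0, q₋₁=0, q₋₂=1):
  k=0: a=2, p=2, q=1
  k=1: a=2, p=5, q=2
  k=2: a=16, p=82, q=33
  k=3: a=3, p=251, q=101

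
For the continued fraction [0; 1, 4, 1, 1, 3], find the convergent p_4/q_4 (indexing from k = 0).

9/11

Using pₖ = aₖpₖ₋₁ + pₖ₋₂, qₖ = aₖqₖ₋₁ + qₖ₋₂ (with p₋₁=1, p₋₂=0, q₋₁=0, q₋₂=1):
  k=0: a=0, p=0, q=1
  k=1: a=1, p=1, q=1
  k=2: a=4, p=4, q=5
  k=3: a=1, p=5, q=6
  k=4: a=1, p=9, q=11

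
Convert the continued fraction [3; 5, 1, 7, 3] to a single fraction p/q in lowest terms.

466/147

Using pₖ = aₖpₖ₋₁ + pₖ₋₂ and qₖ = aₖqₖ₋₁ + qₖ₋₂:
  k=0: a=3, p=3, q=1
  k=1: a=5, p=16, q=5
  k=2: a=1, p=19, q=6
  k=3: a=7, p=149, q=47
  k=4: a=3, p=466, q=147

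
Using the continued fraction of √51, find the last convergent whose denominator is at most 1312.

4999/700

√51 = [7; 7, 14, …] (period length 2).
Convergents:
  p_0/q_0 = 7/1
  p_1/q_1 = 50/7
  p_2/q_2 = 707/99
  p_3/q_3 = 4999/700
  p_4/q_4 = 70693/9899
q_3 = 700 ≤ 1312 < 9899 = q_4, so the answer is 4999/700.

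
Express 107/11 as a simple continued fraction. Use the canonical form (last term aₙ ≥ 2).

[9; 1, 2, 1, 2]

107 = 9×11 + 8
11 = 1×8 + 3
8 = 2×3 + 2
3 = 1×2 + 1
2 = 2×1 + 0  (stop)
So 107/11 = [9; 1, 2, 1, 2].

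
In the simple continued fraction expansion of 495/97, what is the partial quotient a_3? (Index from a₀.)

2

495 = 5·97 + 10   →  a_0 = 5
97 = 9·10 + 7   →  a_1 = 9
10 = 1·7 + 3   →  a_2 = 1
7 = 2·3 + 1   →  a_3 = 2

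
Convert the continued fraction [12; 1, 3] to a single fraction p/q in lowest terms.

51/4

Using pₖ = aₖpₖ₋₁ + pₖ₋₂ and qₖ = aₖqₖ₋₁ + qₖ₋₂:
  k=0: a=12, p=12, q=1
  k=1: a=1, p=13, q=1
  k=2: a=3, p=51, q=4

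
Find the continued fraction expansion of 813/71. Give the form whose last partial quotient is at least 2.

813 = 11×71 + 32
71 = 2×32 + 7
32 = 4×7 + 4
7 = 1×4 + 3
4 = 1×3 + 1
3 = 3×1 + 0  (stop)
So 813/71 = [11; 2, 4, 1, 1, 3].

[11; 2, 4, 1, 1, 3]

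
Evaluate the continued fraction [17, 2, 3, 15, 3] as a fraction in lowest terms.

5717/328

Using pₖ = aₖpₖ₋₁ + pₖ₋₂ and qₖ = aₖqₖ₋₁ + qₖ₋₂:
  k=0: a=17, p=17, q=1
  k=1: a=2, p=35, q=2
  k=2: a=3, p=122, q=7
  k=3: a=15, p=1865, q=107
  k=4: a=3, p=5717, q=328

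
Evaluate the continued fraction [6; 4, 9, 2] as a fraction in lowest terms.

Using pₖ = aₖpₖ₋₁ + pₖ₋₂ and qₖ = aₖqₖ₋₁ + qₖ₋₂:
  k=0: a=6, p=6, q=1
  k=1: a=4, p=25, q=4
  k=2: a=9, p=231, q=37
  k=3: a=2, p=487, q=78

487/78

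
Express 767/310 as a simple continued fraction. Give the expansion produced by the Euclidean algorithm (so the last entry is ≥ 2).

[2; 2, 9, 5, 3]

767 = 2*310 + 147
310 = 2*147 + 16
147 = 9*16 + 3
16 = 5*3 + 1
3 = 3*1 + 0  (stop)
So 767/310 = [2; 2, 9, 5, 3].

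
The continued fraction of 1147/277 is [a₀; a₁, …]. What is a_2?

9

1147 = 4·277 + 39   →  a_0 = 4
277 = 7·39 + 4   →  a_1 = 7
39 = 9·4 + 3   →  a_2 = 9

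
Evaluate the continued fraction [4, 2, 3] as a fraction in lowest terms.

Using pₖ = aₖpₖ₋₁ + pₖ₋₂ and qₖ = aₖqₖ₋₁ + qₖ₋₂:
  k=0: a=4, p=4, q=1
  k=1: a=2, p=9, q=2
  k=2: a=3, p=31, q=7

31/7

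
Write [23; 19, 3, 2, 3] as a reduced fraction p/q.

10673/463

Using pₖ = aₖpₖ₋₁ + pₖ₋₂ and qₖ = aₖqₖ₋₁ + qₖ₋₂:
  k=0: a=23, p=23, q=1
  k=1: a=19, p=438, q=19
  k=2: a=3, p=1337, q=58
  k=3: a=2, p=3112, q=135
  k=4: a=3, p=10673, q=463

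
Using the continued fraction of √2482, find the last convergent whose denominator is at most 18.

548/11

√2482 = [49; 1, 4, 1, 1, 4, 1, 98, …] (period length 7).
Convergents:
  p_0/q_0 = 49/1
  p_1/q_1 = 50/1
  p_2/q_2 = 249/5
  p_3/q_3 = 299/6
  p_4/q_4 = 548/11
  p_5/q_5 = 2491/50
q_4 = 11 ≤ 18 < 50 = q_5, so the answer is 548/11.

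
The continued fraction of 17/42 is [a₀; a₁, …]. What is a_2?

17 = 0·42 + 17   →  a_0 = 0
42 = 2·17 + 8   →  a_1 = 2
17 = 2·8 + 1   →  a_2 = 2

2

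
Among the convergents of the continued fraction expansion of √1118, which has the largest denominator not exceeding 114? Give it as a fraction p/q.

√1118 = [33; 2, 3, 2, 3, 2, 66, …] (period length 6).
Convergents:
  p_0/q_0 = 33/1
  p_1/q_1 = 67/2
  p_2/q_2 = 234/7
  p_3/q_3 = 535/16
  p_4/q_4 = 1839/55
  p_5/q_5 = 4213/126
q_4 = 55 ≤ 114 < 126 = q_5, so the answer is 1839/55.

1839/55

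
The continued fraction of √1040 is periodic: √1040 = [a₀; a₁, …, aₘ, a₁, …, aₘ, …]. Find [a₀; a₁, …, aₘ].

[32; 4, 64]

a₀ = ⌊√1040⌋ = 32.
With m₀=0, d₀=1 and mₖ₊₁ = dₖaₖ − mₖ, dₖ₊₁ = (n − mₖ₊₁²)/dₖ, aₖ₊₁ = ⌊(a₀+mₖ₊₁)/dₖ₊₁⌋:
  k=1: m=32, d=16, a=4
  k=2: m=32, d=1, a=64
d=1 and a=2a₀=64 at k=2, so the next step gives (m, d) = (32, 16) again — its k=1 value — and the period has length 2.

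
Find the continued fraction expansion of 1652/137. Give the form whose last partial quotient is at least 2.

1652 = 12×137 + 8
137 = 17×8 + 1
8 = 8×1 + 0  (stop)
So 1652/137 = [12; 17, 8].

[12; 17, 8]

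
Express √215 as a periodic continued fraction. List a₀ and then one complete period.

[14; 1, 1, 1, 28]

a₀ = ⌊√215⌋ = 14.
With m₀=0, d₀=1 and mₖ₊₁ = dₖaₖ − mₖ, dₖ₊₁ = (n − mₖ₊₁²)/dₖ, aₖ₊₁ = ⌊(a₀+mₖ₊₁)/dₖ₊₁⌋:
  k=1: m=14, d=19, a=1
  k=2: m=5, d=10, a=1
  k=3: m=5, d=19, a=1
  k=4: m=14, d=1, a=28
d=1 and a=2a₀=28 at k=4, so the next step gives (m, d) = (14, 19) again — its k=1 value — and the period has length 4.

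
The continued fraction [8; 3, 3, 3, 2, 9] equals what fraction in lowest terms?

Using pₖ = aₖpₖ₋₁ + pₖ₋₂ and qₖ = aₖqₖ₋₁ + qₖ₋₂:
  k=0: a=8, p=8, q=1
  k=1: a=3, p=25, q=3
  k=2: a=3, p=83, q=10
  k=3: a=3, p=274, q=33
  k=4: a=2, p=631, q=76
  k=5: a=9, p=5953, q=717

5953/717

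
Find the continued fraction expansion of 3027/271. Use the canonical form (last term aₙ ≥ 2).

[11; 5, 1, 8, 5]

3027 = 11*271 + 46
271 = 5*46 + 41
46 = 1*41 + 5
41 = 8*5 + 1
5 = 5*1 + 0  (stop)
So 3027/271 = [11; 5, 1, 8, 5].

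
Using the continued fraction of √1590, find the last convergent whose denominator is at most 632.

25161/631

√1590 = [39; 1, 6, 1, 78, …] (period length 4).
Convergents:
  p_0/q_0 = 39/1
  p_1/q_1 = 40/1
  p_2/q_2 = 279/7
  p_3/q_3 = 319/8
  p_4/q_4 = 25161/631
  p_5/q_5 = 25480/639
q_4 = 631 ≤ 632 < 639 = q_5, so the answer is 25161/631.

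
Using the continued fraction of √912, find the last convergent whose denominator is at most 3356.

45601/1510

√912 = [30; 5, 60, …] (period length 2).
Convergents:
  p_0/q_0 = 30/1
  p_1/q_1 = 151/5
  p_2/q_2 = 9090/301
  p_3/q_3 = 45601/1510
  p_4/q_4 = 2745150/90901
q_3 = 1510 ≤ 3356 < 90901 = q_4, so the answer is 45601/1510.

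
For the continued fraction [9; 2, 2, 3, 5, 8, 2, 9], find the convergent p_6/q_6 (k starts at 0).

Using pₖ = aₖpₖ₋₁ + pₖ₋₂, qₖ = aₖqₖ₋₁ + qₖ₋₂ (with p₋₁=1, p₋₂=0, q₋₁=0, q₋₂=1):
  k=0: a=9, p=9, q=1
  k=1: a=2, p=19, q=2
  k=2: a=2, p=47, q=5
  k=3: a=3, p=160, q=17
  k=4: a=5, p=847, q=90
  k=5: a=8, p=6936, q=737
  k=6: a=2, p=14719, q=1564

14719/1564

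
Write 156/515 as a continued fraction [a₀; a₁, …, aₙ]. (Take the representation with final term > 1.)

156 = 0*515 + 156
515 = 3*156 + 47
156 = 3*47 + 15
47 = 3*15 + 2
15 = 7*2 + 1
2 = 2*1 + 0  (stop)
So 156/515 = [0; 3, 3, 3, 7, 2].

[0; 3, 3, 3, 7, 2]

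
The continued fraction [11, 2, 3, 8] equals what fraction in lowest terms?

663/58

Fold from the inside: start with 8/1.
  3 + 1/8 = 25/8
  2 + 8/25 = 58/25
  11 + 25/58 = 663/58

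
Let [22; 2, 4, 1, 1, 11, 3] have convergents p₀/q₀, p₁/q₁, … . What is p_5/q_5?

5186/231

Using pₖ = aₖpₖ₋₁ + pₖ₋₂, qₖ = aₖqₖ₋₁ + qₖ₋₂ (with p₋₁=1, p₋₂=0, q₋₁=0, q₋₂=1):
  k=0: a=22, p=22, q=1
  k=1: a=2, p=45, q=2
  k=2: a=4, p=202, q=9
  k=3: a=1, p=247, q=11
  k=4: a=1, p=449, q=20
  k=5: a=11, p=5186, q=231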